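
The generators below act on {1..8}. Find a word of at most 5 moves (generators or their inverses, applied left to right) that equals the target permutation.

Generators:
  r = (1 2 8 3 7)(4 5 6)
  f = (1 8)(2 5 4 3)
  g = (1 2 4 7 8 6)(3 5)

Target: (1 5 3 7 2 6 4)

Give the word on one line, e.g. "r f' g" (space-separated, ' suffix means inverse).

  after r': (1 7 3 8 2)(4 6 5)
  after g': (1 4 8)(2 6 3 7 5)
  after f': (1 5 3 7 2 6 4)

r' g' f'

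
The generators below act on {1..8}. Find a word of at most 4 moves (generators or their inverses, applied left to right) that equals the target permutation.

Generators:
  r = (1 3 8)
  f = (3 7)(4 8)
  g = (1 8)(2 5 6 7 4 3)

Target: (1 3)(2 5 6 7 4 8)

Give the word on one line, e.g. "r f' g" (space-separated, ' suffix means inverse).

  after r': (1 8 3)
  after g: (2 5 6 7 4 3 8)
  after r': (1 8 2 5 6 7 4)
  after r': (1 3)(2 5 6 7 4 8)

r' g r' r'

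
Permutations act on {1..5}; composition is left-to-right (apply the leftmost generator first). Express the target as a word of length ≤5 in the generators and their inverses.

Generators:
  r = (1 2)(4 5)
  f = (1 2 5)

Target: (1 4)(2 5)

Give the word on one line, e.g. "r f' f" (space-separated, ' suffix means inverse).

  after r': (1 2)(4 5)
  after f': (2 5 4)
  after f': (1 5 4)
  after r: (1 4 2)
  after f': (1 4)(2 5)

r' f' f' r f'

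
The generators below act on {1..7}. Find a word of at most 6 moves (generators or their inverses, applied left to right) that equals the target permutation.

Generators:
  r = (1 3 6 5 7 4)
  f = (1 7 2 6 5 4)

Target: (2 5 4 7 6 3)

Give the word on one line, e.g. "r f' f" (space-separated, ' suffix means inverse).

  after r': (1 4 7 5 6 3)
  after r': (1 7 6)(3 4 5)
  after r': (1 5)(3 7)(4 6)
  after f: (1 4 5 7 3 2 6)
  after r: (2 5 4 7 6 3)

r' r' r' f r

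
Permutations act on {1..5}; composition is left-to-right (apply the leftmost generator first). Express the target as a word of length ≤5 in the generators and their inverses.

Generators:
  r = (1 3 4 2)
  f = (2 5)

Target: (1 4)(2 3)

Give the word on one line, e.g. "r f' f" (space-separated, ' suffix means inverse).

r f f r

  after r: (1 3 4 2)
  after f: (1 3 4 5 2)
  after f: (1 3 4 2)
  after r: (1 4)(2 3)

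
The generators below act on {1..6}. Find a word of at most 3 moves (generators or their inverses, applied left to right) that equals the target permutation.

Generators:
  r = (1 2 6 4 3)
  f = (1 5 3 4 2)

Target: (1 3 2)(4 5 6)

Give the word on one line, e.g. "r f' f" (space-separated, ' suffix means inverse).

f' f' r

  after f': (1 2 4 3 5)
  after f': (1 4 5 2 3)
  after r: (1 3 2)(4 5 6)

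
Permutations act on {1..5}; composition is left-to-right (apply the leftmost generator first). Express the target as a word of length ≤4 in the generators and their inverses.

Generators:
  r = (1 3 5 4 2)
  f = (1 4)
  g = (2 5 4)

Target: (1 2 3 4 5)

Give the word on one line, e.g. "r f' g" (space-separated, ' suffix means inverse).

r g r g'

  after r: (1 3 5 4 2)
  after g: (1 3 4 5 2)
  after r: (1 5)(2 3)
  after g': (1 2 3 4 5)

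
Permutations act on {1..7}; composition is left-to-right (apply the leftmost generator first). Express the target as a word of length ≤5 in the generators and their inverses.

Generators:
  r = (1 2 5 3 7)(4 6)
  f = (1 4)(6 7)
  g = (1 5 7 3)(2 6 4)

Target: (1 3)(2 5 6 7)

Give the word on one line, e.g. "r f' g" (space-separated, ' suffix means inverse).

r g' f g r

  after r: (1 2 5 3 7)(4 6)
  after g': (1 4 2)(3 5 7)
  after f: (2 4)(3 5 6 7)
  after g: (1 5 4 6 3 7)
  after r: (1 3)(2 5 6 7)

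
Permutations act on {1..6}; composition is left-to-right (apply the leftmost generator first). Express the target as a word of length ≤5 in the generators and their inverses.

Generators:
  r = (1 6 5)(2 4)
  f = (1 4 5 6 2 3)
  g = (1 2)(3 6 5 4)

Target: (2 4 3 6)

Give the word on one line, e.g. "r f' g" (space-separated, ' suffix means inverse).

f f g' r'

  after f: (1 4 5 6 2 3)
  after f: (1 5 2)(3 4 6)
  after g': (1 6 4 3 5)
  after r': (2 4 3 6)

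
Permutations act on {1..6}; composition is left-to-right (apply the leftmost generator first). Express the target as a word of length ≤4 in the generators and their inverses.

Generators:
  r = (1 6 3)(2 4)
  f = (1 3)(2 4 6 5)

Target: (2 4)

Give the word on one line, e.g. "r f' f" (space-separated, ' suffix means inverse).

r' r' r'

  after r': (1 3 6)(2 4)
  after r': (1 6 3)
  after r': (2 4)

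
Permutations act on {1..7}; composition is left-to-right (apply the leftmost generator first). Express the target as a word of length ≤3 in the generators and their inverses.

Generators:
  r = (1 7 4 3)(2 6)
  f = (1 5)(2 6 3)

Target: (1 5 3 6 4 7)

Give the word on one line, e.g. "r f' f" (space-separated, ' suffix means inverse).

f r'

  after f: (1 5)(2 6 3)
  after r': (1 5 3 6 4 7)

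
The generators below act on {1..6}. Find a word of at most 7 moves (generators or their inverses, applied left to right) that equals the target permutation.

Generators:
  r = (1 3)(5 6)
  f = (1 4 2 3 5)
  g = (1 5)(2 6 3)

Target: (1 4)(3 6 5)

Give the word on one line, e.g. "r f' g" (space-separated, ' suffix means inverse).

f' g f r' r'

  after f': (1 5 3 2 4)
  after g: (2 4 5)(3 6)
  after f: (1 4)(3 6 5)
  after r': (1 4 3 5)
  after r': (1 4)(3 6 5)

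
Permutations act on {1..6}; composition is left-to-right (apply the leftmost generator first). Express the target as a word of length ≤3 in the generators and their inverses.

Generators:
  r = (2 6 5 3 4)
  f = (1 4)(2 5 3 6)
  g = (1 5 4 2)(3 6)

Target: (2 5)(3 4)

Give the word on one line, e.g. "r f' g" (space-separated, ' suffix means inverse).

  after r: (2 6 5 3 4)
  after f: (1 4 5 6 3)
  after f: (2 5)(3 4)

r f f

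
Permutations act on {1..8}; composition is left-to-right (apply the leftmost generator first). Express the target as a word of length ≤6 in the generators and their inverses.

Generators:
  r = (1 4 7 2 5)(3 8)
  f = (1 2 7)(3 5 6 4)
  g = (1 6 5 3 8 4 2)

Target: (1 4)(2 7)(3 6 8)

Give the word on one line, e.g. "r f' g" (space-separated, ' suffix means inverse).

r f g' f f

  after r: (1 4 7 2 5)(3 8)
  after f: (1 3 8 5 2 6 4)
  after g': (1 5 4 2)(6 8)
  after f: (1 6 8 4 7)(3 5)
  after f: (1 4)(2 7)(3 6 8)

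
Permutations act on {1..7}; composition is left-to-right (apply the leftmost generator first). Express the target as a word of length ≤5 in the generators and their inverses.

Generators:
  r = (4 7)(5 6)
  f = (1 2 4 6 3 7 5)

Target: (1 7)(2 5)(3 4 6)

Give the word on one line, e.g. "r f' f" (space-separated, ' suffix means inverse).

  after r: (4 7)(5 6)
  after f': (1 5 4 3 6 7 2)
  after f': (1 7)(2 5)(3 4 6)

r f' f'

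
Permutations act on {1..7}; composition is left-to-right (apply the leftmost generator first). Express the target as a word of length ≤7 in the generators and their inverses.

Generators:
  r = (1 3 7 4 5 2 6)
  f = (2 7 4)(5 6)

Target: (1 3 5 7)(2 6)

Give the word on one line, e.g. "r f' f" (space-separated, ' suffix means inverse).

  after r: (1 3 7 4 5 2 6)
  after f: (1 3 4 6)(2 5 7)
  after r': (2 4)(3 7 5)
  after f: (3 4 7 6 5)
  after r: (1 3 5 7)(2 6)

r f r' f r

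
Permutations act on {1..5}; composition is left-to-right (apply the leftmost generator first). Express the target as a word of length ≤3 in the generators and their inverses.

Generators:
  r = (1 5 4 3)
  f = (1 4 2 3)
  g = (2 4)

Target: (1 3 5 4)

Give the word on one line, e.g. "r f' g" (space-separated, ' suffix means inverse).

  after g': (2 4)
  after f: (1 4 3)
  after r: (1 3 5 4)

g' f r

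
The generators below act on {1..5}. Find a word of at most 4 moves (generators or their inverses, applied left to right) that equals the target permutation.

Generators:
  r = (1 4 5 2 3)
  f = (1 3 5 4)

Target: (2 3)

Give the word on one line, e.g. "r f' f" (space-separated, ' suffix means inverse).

  after f: (1 3 5 4)
  after r: (2 3)

f r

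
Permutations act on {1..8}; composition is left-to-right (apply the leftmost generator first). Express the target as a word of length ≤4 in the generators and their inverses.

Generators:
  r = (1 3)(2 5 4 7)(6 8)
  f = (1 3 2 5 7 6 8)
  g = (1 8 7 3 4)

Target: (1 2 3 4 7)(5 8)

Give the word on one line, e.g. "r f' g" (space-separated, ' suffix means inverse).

  after r: (1 3)(2 5 4 7)(6 8)
  after g': (1 7 2 5 3 4 8 6)
  after f': (1 5)(3 4 6 8 7)
  after f': (1 2 3 4 7)(5 8)

r g' f' f'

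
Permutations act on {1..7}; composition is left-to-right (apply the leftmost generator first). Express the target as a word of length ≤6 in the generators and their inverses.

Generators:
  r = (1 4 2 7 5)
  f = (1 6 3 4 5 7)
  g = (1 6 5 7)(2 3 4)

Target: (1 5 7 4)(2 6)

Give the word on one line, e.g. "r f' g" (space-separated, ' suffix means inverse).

  after f: (1 6 3 4 5 7)
  after f: (1 3 5)(4 7 6)
  after r: (1 3)(2 7 6)(4 5)
  after f: (1 4 7 3 6 2)
  after f: (1 5 7 4)(2 6)

f f r f f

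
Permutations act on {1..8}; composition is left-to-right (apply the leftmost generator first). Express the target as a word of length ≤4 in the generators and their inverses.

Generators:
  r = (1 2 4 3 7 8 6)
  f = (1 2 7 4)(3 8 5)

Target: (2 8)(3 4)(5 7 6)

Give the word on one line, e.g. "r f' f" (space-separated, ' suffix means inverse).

  after r': (1 6 8 7 3 4 2)
  after f': (1 6 3 7 5 8 2 4)
  after f': (1 6 5 3 2 7 8)
  after r: (2 8)(3 4)(5 7 6)

r' f' f' r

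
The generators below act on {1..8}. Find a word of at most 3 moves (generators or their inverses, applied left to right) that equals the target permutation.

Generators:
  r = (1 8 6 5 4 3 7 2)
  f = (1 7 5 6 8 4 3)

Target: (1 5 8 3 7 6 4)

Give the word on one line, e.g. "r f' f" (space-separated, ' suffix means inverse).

f f

  after f: (1 7 5 6 8 4 3)
  after f: (1 5 8 3 7 6 4)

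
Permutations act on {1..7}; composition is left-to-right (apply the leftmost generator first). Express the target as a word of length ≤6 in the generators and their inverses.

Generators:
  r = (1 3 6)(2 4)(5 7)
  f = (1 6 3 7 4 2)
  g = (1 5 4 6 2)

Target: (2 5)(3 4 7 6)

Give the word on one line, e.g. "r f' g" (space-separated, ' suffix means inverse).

g' f' g f'

  after g': (1 2 6 4 5)
  after f': (1 4 5 2)(3 6 7)
  after g: (1 6 7 3 2 5)
  after f': (2 5)(3 4 7 6)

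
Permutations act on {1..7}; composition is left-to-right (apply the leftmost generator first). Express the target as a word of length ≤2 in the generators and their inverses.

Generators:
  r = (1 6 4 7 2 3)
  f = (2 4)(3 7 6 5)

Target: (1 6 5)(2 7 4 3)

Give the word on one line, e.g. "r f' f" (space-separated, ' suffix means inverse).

  after f: (2 4)(3 7 6 5)
  after r: (1 6 5)(2 7 4 3)

f r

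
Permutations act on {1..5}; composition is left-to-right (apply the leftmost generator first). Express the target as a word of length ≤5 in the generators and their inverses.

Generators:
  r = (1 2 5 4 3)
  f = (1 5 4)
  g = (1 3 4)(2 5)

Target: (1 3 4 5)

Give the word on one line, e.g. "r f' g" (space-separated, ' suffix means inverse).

  after f: (1 5 4)
  after r: (1 4 2 5 3)
  after g': (1 3 4 5)

f r g'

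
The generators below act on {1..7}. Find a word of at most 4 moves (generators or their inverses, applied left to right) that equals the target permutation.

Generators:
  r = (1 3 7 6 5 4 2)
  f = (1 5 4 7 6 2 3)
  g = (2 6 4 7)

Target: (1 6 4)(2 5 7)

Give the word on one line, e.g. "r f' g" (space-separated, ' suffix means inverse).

  after r': (1 2 4 5 6 7 3)
  after f': (1 6 4)(2 5 7)

r' f'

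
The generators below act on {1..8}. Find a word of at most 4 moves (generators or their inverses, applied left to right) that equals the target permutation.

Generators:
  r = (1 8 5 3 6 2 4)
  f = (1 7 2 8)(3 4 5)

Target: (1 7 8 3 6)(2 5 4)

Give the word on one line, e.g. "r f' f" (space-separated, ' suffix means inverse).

r f' f'

  after r: (1 8 5 3 6 2 4)
  after f': (1 2 3 6 7)(4 8)
  after f': (1 7 8 3 6)(2 5 4)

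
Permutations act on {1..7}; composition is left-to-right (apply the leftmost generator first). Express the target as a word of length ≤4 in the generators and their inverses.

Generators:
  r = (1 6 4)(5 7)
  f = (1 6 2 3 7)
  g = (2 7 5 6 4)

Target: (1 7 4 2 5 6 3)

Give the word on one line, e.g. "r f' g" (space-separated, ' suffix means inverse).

f f g

  after f: (1 6 2 3 7)
  after f: (1 2 7 6 3)
  after g: (1 7 4 2 5 6 3)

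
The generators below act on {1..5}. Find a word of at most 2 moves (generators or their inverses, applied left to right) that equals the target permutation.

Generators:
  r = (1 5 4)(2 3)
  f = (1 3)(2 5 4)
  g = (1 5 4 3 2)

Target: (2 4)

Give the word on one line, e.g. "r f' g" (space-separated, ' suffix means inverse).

r g'

  after r: (1 5 4)(2 3)
  after g': (2 4)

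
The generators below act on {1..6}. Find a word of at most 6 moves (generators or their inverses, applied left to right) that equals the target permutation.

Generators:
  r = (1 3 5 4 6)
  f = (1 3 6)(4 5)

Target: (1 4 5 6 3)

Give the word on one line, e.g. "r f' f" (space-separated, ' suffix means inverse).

r r f' r' f'

  after r: (1 3 5 4 6)
  after r: (1 5 6 3 4)
  after f': (1 4 6)(3 5)
  after r': (1 5)
  after f': (1 4 5 6 3)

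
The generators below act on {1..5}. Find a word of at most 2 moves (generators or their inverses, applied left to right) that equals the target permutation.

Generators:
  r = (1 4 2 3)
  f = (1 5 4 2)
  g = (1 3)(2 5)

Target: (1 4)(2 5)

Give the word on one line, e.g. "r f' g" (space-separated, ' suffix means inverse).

  after f': (1 2 4 5)
  after f': (1 4)(2 5)

f' f'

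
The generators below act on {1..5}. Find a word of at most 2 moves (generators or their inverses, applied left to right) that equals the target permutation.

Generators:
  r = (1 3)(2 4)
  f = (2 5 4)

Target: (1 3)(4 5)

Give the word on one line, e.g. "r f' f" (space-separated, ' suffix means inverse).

f' r

  after f': (2 4 5)
  after r: (1 3)(4 5)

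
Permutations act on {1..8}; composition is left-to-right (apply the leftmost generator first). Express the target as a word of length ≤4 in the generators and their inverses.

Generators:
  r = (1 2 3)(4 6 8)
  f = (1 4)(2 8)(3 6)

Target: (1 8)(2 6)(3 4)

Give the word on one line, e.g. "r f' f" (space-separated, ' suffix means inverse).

r' f r' r'

  after r': (1 3 2)(4 8 6)
  after f: (1 6)(2 4)(3 8)
  after r': (1 4)(2 8)(3 6)
  after r': (1 8)(2 6)(3 4)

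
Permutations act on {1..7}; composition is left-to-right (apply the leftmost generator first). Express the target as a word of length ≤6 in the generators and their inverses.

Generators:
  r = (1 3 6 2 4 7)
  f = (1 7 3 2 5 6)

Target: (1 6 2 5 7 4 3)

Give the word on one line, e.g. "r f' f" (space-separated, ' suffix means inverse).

f r r r

  after f: (1 7 3 2 5 6)
  after r: (2 5)(3 4 7 6)
  after r: (1 3 7 2 5 4)
  after r: (1 6 2 5 7 4 3)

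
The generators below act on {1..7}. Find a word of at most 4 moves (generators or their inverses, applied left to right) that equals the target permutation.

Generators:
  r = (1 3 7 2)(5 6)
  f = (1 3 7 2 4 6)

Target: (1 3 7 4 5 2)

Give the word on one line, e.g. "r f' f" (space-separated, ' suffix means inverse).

r f r'

  after r: (1 3 7 2)(5 6)
  after f: (1 7 4 6 5)(2 3)
  after r': (1 3 7 4 5 2)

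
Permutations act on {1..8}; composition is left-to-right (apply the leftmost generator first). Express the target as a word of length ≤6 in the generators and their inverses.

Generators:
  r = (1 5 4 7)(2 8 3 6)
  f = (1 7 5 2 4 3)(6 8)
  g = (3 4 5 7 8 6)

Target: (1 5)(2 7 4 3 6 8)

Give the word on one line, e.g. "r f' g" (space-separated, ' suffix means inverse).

  after g: (3 4 5 7 8 6)
  after f: (1 7 6)(2 4)
  after r': (1 4 6 7 3 8 2 5)
  after g: (1 5)(2 7 4 3 6 8)

g f r' g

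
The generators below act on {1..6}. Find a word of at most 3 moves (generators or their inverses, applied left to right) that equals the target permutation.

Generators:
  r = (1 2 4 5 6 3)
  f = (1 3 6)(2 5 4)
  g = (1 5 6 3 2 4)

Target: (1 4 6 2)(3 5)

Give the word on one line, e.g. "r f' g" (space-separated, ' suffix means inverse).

r g

  after r: (1 2 4 5 6 3)
  after g: (1 4 6 2)(3 5)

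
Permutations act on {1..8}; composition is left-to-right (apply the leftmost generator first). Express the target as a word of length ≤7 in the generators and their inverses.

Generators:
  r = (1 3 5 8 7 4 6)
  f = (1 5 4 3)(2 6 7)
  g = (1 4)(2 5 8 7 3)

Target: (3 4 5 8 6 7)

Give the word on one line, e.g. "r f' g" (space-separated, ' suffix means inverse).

  after f: (1 5 4 3)(2 6 7)
  after g: (1 8 7 5)(2 6 3 4)
  after r: (1 7 8 4 2)(3 6 5)
  after r: (1 4 2 3)(6 8)
  after g: (3 4 5 8 6 7)

f g r r g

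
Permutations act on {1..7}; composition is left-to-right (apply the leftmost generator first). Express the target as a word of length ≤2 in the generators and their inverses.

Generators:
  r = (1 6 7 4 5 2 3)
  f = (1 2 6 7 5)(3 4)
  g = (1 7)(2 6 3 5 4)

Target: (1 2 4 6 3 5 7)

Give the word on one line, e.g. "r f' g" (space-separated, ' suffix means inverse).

  after r': (1 3 2 5 4 7 6)
  after r': (1 2 4 6 3 5 7)

r' r'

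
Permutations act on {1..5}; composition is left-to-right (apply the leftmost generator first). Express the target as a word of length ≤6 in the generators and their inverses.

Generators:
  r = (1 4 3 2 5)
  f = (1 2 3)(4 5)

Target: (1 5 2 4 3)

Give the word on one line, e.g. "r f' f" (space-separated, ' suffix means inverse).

f f f r f'

  after f: (1 2 3)(4 5)
  after f: (1 3 2)
  after f: (4 5)
  after r: (1 4)(2 5 3)
  after f': (1 5 2 4 3)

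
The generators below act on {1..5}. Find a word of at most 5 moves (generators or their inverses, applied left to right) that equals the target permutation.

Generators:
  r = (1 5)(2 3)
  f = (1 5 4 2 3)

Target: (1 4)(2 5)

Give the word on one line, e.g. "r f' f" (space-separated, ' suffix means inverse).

f r' f f r

  after f: (1 5 4 2 3)
  after r': (3 5 4)
  after f: (1 5 2 3 4)
  after f: (1 4 5 3 2)
  after r: (1 4)(2 5)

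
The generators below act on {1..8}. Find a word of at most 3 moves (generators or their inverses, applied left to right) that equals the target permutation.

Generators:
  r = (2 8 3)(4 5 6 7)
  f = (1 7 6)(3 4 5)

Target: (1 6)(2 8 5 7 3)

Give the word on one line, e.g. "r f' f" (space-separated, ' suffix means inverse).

  after r: (2 8 3)(4 5 6 7)
  after f': (1 6)(2 8 5 7 3)

r f'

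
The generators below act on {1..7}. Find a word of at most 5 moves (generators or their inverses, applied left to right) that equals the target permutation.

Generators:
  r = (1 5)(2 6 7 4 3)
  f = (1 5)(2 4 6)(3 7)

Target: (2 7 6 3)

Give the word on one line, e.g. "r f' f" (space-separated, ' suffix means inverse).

f' r f f

  after f': (1 5)(2 6 4)(3 7)
  after r: (2 7)(3 4 6)
  after f: (1 5)(2 3 6 7 4)
  after f: (2 7 6 3)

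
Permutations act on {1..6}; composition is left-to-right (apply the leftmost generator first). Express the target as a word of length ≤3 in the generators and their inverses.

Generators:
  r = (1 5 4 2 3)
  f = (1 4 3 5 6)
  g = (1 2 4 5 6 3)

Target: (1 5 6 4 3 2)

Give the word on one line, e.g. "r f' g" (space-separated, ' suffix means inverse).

f' g'

  after f': (1 6 5 3 4)
  after g': (1 5 6 4 3 2)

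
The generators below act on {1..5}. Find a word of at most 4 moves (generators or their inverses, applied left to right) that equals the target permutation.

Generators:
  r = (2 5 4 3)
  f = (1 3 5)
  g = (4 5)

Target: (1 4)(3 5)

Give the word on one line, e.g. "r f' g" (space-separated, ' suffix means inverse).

  after r': (2 3 4 5)
  after f: (1 3 4)(2 5)
  after r': (1 4)(3 5)

r' f r'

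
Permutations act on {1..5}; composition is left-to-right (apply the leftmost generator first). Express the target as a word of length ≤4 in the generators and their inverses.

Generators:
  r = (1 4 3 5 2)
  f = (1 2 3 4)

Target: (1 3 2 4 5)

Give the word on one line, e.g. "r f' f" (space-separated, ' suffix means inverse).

r r

  after r: (1 4 3 5 2)
  after r: (1 3 2 4 5)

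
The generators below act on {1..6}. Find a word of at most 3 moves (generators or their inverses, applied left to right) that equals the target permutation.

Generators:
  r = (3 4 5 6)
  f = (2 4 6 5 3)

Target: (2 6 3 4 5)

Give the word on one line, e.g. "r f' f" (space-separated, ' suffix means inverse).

f f

  after f: (2 4 6 5 3)
  after f: (2 6 3 4 5)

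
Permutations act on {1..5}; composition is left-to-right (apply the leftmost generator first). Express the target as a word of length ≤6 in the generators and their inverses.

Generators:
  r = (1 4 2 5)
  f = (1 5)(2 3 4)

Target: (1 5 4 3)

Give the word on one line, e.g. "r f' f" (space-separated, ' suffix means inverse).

f' r f f f

  after f': (1 5)(2 4 3)
  after r: (3 5 4)
  after f: (1 5 2 3)
  after f: (2 4)(3 5)
  after f: (1 5 4 3)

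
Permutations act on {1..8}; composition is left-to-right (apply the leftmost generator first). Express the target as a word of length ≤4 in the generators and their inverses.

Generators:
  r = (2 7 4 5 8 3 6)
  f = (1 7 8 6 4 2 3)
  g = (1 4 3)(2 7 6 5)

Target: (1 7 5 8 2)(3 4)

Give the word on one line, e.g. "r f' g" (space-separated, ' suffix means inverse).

  after r': (2 6 3 8 5 4 7)
  after f: (1 7 3 6)(2 4 8 5)
  after g': (1 2)(3 7 4 8 6)
  after r: (1 7 5 8 2)(3 4)

r' f g' r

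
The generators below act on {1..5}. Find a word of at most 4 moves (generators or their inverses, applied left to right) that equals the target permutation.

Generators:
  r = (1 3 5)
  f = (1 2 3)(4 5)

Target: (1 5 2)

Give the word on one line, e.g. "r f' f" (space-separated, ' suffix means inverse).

  after r': (1 5 3)
  after f: (1 4 5)(2 3)
  after f: (1 5 2)

r' f f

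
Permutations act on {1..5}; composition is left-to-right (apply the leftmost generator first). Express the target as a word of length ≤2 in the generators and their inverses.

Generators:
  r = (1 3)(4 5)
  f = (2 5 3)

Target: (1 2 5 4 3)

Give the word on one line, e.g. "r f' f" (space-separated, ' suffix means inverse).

  after r: (1 3)(4 5)
  after f: (1 2 5 4 3)

r f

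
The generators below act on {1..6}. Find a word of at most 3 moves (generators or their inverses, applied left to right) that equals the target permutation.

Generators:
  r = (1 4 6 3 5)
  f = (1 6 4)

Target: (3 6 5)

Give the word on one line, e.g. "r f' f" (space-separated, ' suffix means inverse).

  after f': (1 4 6)
  after r': (3 6 5)

f' r'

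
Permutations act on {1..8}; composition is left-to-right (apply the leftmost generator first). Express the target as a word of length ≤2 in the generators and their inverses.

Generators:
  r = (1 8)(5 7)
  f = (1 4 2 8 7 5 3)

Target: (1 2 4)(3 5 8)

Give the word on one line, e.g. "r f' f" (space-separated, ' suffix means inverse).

  after r: (1 8)(5 7)
  after f': (1 2 4)(3 5 8)

r f'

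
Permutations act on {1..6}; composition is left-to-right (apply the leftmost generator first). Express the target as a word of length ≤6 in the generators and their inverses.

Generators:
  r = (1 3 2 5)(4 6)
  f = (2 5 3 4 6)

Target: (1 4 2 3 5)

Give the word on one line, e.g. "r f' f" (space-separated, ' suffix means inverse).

r r f' r

  after r: (1 3 2 5)(4 6)
  after r: (1 2)(3 5)
  after f': (1 6 4 3 2)
  after r: (1 4 2 3 5)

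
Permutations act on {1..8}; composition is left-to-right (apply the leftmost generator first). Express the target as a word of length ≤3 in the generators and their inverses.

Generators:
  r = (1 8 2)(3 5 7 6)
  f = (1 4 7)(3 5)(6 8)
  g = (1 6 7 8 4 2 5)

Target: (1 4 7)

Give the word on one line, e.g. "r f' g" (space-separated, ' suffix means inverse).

f' f'

  after f': (1 7 4)(3 5)(6 8)
  after f': (1 4 7)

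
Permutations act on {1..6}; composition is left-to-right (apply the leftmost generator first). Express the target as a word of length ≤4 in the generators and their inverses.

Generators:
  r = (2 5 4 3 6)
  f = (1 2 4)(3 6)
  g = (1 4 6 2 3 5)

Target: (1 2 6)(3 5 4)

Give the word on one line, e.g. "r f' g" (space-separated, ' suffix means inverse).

g f'

  after g: (1 4 6 2 3 5)
  after f': (1 2 6)(3 5 4)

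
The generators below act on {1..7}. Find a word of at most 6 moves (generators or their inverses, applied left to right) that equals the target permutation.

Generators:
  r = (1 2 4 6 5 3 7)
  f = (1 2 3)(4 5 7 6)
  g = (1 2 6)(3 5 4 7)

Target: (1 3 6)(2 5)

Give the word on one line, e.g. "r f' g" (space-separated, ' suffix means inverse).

  after f: (1 2 3)(4 5 7 6)
  after r: (1 4 3 2 7 5)
  after g': (1 5 6 2 4 7 3)
  after g': (1 3 6)(2 5)

f r g' g'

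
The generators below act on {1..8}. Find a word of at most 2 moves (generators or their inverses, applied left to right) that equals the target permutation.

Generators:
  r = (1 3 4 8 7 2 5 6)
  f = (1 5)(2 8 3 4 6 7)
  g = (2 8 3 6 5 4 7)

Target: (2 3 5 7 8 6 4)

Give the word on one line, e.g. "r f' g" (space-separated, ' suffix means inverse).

g g

  after g: (2 8 3 6 5 4 7)
  after g: (2 3 5 7 8 6 4)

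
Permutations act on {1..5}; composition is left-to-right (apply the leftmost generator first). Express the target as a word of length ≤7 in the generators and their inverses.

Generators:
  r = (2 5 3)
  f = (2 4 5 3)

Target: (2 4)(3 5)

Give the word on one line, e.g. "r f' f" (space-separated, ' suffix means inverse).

r r f' r' f

  after r: (2 5 3)
  after r: (2 3 5)
  after f': (2 5 3 4)
  after r': (3 4)
  after f: (2 4)(3 5)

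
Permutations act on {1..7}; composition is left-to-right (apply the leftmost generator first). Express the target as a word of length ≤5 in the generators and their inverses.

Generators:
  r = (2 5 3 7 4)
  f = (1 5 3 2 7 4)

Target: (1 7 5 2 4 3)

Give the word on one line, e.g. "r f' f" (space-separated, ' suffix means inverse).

f' r' f' r' f'

  after f': (1 4 7 2 3 5)
  after r': (1 7 4 3 2 5)
  after f': (1 2)(4 5)
  after r': (1 4 2)(3 5 7)
  after f': (1 7 5 2 4 3)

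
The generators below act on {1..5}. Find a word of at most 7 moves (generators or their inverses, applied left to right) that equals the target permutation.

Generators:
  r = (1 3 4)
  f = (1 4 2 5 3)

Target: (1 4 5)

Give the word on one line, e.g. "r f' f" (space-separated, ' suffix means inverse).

r' f r' r' f'

  after r': (1 4 3)
  after f: (1 2 5 3 4)
  after r': (1 2 5)
  after r': (1 2 5 4 3)
  after f': (1 4 5)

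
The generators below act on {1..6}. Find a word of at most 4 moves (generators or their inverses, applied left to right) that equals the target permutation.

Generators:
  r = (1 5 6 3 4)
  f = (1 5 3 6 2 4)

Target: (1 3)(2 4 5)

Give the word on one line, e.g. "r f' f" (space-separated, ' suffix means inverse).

r f

  after r: (1 5 6 3 4)
  after f: (1 3)(2 4 5)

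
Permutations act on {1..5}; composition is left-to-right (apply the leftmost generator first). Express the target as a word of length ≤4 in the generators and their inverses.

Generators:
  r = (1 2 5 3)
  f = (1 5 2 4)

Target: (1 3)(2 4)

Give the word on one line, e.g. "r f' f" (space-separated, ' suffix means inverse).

r' f f f

  after r': (1 3 5 2)
  after f: (1 3 2 5 4)
  after f: (1 3 4 5)
  after f: (1 3)(2 4)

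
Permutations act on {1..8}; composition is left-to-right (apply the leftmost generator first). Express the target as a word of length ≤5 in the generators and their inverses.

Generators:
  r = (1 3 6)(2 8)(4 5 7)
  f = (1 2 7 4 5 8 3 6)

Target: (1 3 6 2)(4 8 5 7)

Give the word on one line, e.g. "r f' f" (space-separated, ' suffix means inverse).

  after r: (1 3 6)(2 8)(4 5 7)
  after f: (1 6 2 3)(4 8 7 5)
  after r: (2 6 8 4)
  after r: (1 3 6 2)(4 8 5 7)

r f r r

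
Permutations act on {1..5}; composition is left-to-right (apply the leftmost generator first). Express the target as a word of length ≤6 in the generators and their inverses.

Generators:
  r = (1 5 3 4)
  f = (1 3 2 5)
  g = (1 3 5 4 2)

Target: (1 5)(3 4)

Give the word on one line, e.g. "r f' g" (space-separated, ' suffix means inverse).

f r' r' g r'

  after f: (1 3 2 5)
  after r': (1 5 4 3 2)
  after r': (2 4 5 3)
  after g: (1 3)
  after r': (1 5)(3 4)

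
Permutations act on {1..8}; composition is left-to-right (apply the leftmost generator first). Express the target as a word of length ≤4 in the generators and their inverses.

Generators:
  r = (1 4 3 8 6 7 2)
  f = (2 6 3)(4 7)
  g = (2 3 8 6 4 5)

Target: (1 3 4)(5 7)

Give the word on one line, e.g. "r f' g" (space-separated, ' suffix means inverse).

  after r': (1 2 7 6 8 3 4)
  after f': (1 3 7 2 4)(6 8)
  after g': (1 2 6 3 7 5 4)
  after f': (1 3 4)(5 7)

r' f' g' f'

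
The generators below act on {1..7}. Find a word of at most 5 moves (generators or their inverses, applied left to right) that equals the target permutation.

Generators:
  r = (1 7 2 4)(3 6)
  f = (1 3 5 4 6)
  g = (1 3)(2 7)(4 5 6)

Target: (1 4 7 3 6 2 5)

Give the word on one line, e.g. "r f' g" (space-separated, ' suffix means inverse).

  after r': (1 4 2 7)(3 6)
  after g': (1 6)(3 5 4 7)
  after r: (1 3 5)(2 4)(6 7)
  after f: (1 5 3 4 2 6 7)
  after g': (1 4 7 3 6 2 5)

r' g' r f g'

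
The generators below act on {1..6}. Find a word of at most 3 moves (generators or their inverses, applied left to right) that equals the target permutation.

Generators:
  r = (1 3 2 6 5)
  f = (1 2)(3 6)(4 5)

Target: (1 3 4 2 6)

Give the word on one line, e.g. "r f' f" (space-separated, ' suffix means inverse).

  after f': (1 2)(3 6)(4 5)
  after r: (1 6 2 3 5 4)
  after f: (1 3 4 2 6)

f' r f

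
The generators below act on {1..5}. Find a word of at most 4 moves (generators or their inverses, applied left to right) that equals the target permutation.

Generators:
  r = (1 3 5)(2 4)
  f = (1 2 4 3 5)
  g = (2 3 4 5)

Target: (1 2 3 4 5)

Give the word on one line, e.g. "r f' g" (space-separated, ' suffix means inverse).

r g'

  after r: (1 3 5)(2 4)
  after g': (1 2 3 4 5)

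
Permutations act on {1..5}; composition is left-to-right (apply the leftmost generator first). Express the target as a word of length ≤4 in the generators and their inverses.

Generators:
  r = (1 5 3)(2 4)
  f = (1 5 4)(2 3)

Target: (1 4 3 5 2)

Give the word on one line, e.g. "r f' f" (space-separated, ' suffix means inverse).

r f

  after r: (1 5 3)(2 4)
  after f: (1 4 3 5 2)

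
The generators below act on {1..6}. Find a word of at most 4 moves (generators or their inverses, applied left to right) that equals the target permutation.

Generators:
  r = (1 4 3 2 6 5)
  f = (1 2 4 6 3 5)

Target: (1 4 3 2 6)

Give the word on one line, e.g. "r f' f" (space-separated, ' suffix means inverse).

r f' r f'

  after r: (1 4 3 2 6 5)
  after f': (1 2 4 6 3)
  after r: (1 6 2 3 4 5)
  after f': (1 4 3 2 6)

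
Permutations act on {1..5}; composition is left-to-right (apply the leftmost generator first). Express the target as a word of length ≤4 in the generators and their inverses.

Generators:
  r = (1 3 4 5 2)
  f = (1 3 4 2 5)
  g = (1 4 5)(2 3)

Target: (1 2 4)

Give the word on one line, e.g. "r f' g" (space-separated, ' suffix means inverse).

  after f': (1 5 2 4 3)
  after g: (2 5 3 4)
  after f: (1 3 2)(4 5)
  after g: (1 2 4)

f' g f g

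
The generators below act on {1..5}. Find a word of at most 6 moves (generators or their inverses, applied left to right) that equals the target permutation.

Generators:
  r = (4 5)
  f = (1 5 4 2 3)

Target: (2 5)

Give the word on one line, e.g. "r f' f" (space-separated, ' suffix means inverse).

  after r': (4 5)
  after f': (1 3 2 4)
  after r': (1 3 2 5 4)
  after f: (2 4 5)
  after r: (2 5)

r' f' r' f r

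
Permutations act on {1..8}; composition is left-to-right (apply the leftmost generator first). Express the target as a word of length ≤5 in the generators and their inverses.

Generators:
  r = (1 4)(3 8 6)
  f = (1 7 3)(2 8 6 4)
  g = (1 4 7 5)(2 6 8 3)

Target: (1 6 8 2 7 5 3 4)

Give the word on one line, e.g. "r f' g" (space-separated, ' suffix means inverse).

g r' r' f'

  after g: (1 4 7 5)(2 6 8 3)
  after r': (2 8 6 3)(4 7 5)
  after r': (1 4 7 5)(2 3)
  after f': (1 6 8 2 7 5 3 4)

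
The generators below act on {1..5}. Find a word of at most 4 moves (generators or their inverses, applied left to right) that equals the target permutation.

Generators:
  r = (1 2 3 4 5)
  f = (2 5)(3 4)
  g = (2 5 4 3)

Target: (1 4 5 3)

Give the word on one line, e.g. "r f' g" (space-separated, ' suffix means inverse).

g' r f' r'

  after g': (2 3 4 5)
  after r: (1 2 4)(3 5)
  after f': (1 5 4)(2 3)
  after r': (1 4 5 3)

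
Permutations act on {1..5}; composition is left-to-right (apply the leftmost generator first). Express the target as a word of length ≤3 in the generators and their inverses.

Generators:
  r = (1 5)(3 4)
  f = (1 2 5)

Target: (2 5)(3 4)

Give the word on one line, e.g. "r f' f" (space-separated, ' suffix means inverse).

  after f: (1 2 5)
  after r': (1 2)(3 4)
  after f': (2 5)(3 4)

f r' f'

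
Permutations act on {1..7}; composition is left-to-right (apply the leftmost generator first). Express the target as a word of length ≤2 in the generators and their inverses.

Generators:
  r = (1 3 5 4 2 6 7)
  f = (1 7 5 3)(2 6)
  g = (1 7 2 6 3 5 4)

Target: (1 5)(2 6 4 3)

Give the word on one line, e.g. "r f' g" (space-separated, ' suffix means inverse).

g' r'

  after g': (1 4 5 3 6 2 7)
  after r': (1 5)(2 6 4 3)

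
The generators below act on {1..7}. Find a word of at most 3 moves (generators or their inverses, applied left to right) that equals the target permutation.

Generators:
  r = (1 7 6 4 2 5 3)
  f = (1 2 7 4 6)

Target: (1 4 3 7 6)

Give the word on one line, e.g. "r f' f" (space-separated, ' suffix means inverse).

  after r: (1 7 6 4 2 5 3)
  after f': (1 2 5 3 6 7 4)
  after r': (1 4 3 7 6)

r f' r'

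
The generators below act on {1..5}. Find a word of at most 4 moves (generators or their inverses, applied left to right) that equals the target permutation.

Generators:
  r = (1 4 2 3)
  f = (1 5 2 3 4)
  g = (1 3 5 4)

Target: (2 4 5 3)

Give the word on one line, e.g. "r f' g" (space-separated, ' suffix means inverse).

f' g

  after f': (1 4 3 2 5)
  after g: (2 4 5 3)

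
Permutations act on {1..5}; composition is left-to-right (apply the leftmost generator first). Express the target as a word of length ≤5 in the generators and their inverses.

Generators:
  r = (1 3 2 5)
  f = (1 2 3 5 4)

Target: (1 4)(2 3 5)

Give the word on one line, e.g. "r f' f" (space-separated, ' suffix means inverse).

  after f: (1 2 3 5 4)
  after r': (1 3 2)(4 5)
  after f: (1 5)
  after f: (1 4)(2 3 5)

f r' f f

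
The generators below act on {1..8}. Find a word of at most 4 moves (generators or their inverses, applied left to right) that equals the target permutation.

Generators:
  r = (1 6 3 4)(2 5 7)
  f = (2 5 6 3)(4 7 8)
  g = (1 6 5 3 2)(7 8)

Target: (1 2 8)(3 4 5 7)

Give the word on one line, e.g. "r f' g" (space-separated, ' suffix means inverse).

r' f r

  after r': (1 4 3 6)(2 7 5)
  after f: (1 7 6)(2 8 4)
  after r: (1 2 8)(3 4 5 7)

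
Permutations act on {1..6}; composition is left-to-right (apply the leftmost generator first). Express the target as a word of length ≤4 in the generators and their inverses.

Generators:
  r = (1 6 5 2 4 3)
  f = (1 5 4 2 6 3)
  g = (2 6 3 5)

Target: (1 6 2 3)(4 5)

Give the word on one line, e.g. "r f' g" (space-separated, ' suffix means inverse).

g g f r'

  after g: (2 6 3 5)
  after g: (2 3)(5 6)
  after f: (1 5 3 6 4 2)
  after r': (1 6 2 3)(4 5)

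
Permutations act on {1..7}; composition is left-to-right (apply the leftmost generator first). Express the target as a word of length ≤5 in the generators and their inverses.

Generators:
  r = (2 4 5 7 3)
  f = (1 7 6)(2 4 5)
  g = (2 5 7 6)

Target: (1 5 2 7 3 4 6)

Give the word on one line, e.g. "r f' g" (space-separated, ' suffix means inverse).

f g' g' r r

  after f: (1 7 6)(2 4 5)
  after g': (1 5 6)(2 4)
  after g': (1 2 4 6)(5 7)
  after r: (1 4 6)(2 5 3)
  after r: (1 5 2 7 3 4 6)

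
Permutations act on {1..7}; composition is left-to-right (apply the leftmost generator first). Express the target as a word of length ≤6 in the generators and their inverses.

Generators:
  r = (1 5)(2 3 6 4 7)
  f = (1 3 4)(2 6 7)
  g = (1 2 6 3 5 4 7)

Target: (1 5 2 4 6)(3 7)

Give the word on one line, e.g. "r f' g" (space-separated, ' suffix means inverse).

f g' r' g f'

  after f: (1 3 4)(2 6 7)
  after g': (1 6 4 7)(3 5)
  after r': (1 3)(2 7 5)
  after g: (1 5 6 3 2)(4 7)
  after f': (1 5 2 4 6)(3 7)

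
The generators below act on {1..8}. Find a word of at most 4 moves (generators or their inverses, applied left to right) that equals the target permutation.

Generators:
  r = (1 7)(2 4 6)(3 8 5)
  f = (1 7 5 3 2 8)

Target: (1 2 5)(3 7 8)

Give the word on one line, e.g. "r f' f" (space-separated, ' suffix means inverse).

f f f f

  after f: (1 7 5 3 2 8)
  after f: (1 5 2)(3 8 7)
  after f: (1 3)(2 7)(5 8)
  after f: (1 2 5)(3 7 8)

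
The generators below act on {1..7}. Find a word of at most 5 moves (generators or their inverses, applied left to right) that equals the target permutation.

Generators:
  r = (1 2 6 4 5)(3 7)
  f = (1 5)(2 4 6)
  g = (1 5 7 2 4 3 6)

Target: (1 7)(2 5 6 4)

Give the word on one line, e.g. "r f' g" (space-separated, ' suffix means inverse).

g' f' f' g'

  after g': (1 6 3 4 2 7 5)
  after f': (1 4 6 3 2 7)
  after f': (1 2 7 5)(3 6)
  after g': (1 7)(2 5 6 4)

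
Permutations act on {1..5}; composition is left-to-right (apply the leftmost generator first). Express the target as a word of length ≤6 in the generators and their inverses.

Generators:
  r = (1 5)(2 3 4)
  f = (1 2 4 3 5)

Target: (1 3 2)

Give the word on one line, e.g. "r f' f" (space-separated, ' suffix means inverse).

r f f r' f

  after r: (1 5)(2 3 4)
  after f: (2 5)
  after f: (1 2)(3 5 4)
  after r': (1 4 2 5 3)
  after f: (1 3 2)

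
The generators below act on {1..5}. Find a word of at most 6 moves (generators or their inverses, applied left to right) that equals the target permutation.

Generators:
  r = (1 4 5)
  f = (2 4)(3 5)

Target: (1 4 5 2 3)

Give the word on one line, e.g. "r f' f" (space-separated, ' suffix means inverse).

  after r': (1 5 4)
  after r': (1 4 5)
  after f: (1 2 4 3 5)
  after r: (1 2 5 4 3)
  after f': (1 4 5 2 3)

r' r' f r f'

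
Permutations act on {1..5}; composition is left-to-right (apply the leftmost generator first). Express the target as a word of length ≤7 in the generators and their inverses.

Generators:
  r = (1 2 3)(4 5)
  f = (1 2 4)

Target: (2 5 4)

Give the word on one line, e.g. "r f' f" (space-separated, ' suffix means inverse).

r' f f r' f'

  after r': (1 3 2)(4 5)
  after f: (1 3 4 5)
  after f: (1 3)(2 4 5)
  after r': (1 2 5)
  after f': (2 5 4)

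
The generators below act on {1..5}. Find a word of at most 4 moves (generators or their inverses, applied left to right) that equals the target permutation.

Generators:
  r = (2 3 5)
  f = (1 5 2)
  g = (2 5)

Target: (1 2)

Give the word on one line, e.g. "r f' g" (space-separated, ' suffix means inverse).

  after r: (2 3 5)
  after g: (2 3)
  after r: (2 5)
  after f': (1 2)

r g r f'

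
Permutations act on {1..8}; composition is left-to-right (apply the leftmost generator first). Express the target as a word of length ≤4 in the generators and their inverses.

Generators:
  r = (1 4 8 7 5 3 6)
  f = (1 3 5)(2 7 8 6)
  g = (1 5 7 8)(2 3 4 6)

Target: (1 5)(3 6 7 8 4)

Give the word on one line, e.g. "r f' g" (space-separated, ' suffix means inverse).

  after g: (1 5 7 8)(2 3 4 6)
  after r: (1 3 8 4)(2 6)
  after f: (1 5)(3 6 7 8 4)

g r f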